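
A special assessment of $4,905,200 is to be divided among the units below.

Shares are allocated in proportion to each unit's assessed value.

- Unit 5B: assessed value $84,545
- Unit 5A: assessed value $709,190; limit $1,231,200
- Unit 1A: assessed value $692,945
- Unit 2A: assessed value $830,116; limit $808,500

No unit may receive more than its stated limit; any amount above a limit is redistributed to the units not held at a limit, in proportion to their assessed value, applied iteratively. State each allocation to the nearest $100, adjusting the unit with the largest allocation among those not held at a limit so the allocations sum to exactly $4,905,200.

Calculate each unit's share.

Unit 5B: $311,600 · Unit 5A: $1,231,200 · Unit 1A: $2,553,900 · Unit 2A: $808,500

Assessed value total: 2,316,796.
Proportional shares (ignoring caps): Unit 5B 179,001.58; Unit 5A 1,501,521.41; Unit 1A 1,467,126.93; Unit 2A 1,757,550.08.
Capped: Unit 5A ($1,231,200), Unit 2A ($808,500); balance $2,865,500 reallocated over remaining assessed value 777,490.
Redistributed shares: Unit 5B 311,597.19 → $311,600; Unit 1A 2,553,902.81 → $2,553,900.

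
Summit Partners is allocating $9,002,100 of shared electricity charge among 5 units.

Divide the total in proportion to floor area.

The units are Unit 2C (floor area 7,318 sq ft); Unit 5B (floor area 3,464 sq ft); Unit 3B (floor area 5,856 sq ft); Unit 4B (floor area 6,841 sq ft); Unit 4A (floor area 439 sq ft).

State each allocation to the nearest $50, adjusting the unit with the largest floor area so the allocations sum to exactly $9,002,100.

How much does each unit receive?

Unit 2C: $2,754,300; Unit 5B: $1,303,750; Unit 3B: $2,204,050; Unit 4B: $2,574,750; Unit 4A: $165,250

Sum of floor area: 7,318 + 3,464 + 5,856 + 6,841 + 439 = 23,918.
Raw shares: Unit 2C 2,754,300.85; Unit 5B 1,303,757.61; Unit 3B 2,204,042.88; Unit 4B 2,574,770.72; Unit 4A 165,227.94.
At nearest $50: Unit 2C $2,754,300; Unit 5B $1,303,750; Unit 3B $2,204,050; Unit 4B $2,574,750; Unit 4A $165,250. Sum = $9,002,100.
Sum already equals the total — no adjustment.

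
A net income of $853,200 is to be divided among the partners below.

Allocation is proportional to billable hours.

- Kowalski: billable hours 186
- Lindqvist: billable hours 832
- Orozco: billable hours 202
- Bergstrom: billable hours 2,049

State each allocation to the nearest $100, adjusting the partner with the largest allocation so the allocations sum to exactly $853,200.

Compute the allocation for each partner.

Kowalski: $48,500 | Lindqvist: $217,100 | Orozco: $52,700 | Bergstrom: $534,900

Total billable hours = 3,269.
Raw shares: Kowalski 186/3,269 × $853,200 = 48,545.49; Lindqvist 832/3,269 × $853,200 = 217,149.71; Orozco 202/3,269 × $853,200 = 52,721.44; Bergstrom 2,049/3,269 × $853,200 = 534,783.36.
Rounded to nearest $100: Kowalski $48,500; Lindqvist $217,100; Orozco $52,700; Bergstrom $534,800. Sum = $853,100.
Difference $853,200 − $853,100 = +$100 applied to largest allocation (Bergstrom): Bergstrom becomes $534,900.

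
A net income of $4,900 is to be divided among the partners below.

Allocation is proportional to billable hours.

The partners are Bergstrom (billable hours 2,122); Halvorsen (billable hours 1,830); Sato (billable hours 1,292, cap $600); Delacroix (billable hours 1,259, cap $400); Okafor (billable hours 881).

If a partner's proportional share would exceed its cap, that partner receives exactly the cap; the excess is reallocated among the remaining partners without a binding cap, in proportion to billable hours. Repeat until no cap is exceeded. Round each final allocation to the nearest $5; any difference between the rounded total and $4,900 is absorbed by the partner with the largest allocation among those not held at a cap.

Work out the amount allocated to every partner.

Billable hours total: 7,384.
Proportional shares (ignoring caps): Bergstrom 1,408.15; Halvorsen 1,214.38; Sato 857.37; Delacroix 835.47; Okafor 584.63.
Held at cap: Sato ($600), Delacroix ($400); residual $3,900 reallocated over remaining billable hours 4,833.
Remaining shares: Bergstrom 1,712.35 → $1,710; Halvorsen 1,476.72 → $1,475; Okafor 710.92 → $710.
Rounding difference +$5 applied to Bergstrom → $1,715.

Bergstrom: $1,715 | Halvorsen: $1,475 | Sato: $600 | Delacroix: $400 | Okafor: $710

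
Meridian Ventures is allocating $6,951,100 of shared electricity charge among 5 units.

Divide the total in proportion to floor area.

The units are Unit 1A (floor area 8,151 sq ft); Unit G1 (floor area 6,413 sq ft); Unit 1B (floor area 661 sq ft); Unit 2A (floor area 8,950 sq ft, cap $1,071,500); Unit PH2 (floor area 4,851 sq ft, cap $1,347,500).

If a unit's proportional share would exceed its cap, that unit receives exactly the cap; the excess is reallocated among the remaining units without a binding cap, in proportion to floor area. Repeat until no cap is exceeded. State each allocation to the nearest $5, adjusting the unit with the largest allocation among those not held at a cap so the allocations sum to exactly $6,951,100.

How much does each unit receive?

Unit 1A: $2,426,345 · Unit G1: $1,908,990 · Unit 1B: $196,765 · Unit 2A: $1,071,500 · Unit PH2: $1,347,500

Sum of floor area: 29,026.
Proportional shares (ignoring caps): Unit 1A 1,951,988.43; Unit G1 1,535,774.97; Unit 1B 158,295.22; Unit 2A 2,143,331.67; Unit PH2 1,161,709.71.
Held at cap: Unit 2A ($1,071,500); balance $5,879,600 reallocated over remaining floor area 20,076.
Held at cap: Unit PH2 ($1,347,500); balance $4,532,100 reallocated over remaining floor area 15,225.
Redistributed shares: Unit 1A 2,426,347.92 → $2,426,350; Unit G1 1,908,988.99 → $1,908,990; Unit 1B 196,763.09 → $196,765.
Rounding difference −$5 applied to Unit 1A → $2,426,345.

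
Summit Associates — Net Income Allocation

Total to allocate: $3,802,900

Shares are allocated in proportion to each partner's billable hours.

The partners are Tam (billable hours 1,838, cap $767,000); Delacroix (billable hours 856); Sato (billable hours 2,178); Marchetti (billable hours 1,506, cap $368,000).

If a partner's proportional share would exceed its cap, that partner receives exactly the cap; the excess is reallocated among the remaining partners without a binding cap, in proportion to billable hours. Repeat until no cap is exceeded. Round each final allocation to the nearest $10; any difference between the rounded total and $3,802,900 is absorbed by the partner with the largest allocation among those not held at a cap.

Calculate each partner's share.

Tam: $767,000; Delacroix: $752,710; Sato: $1,915,190; Marchetti: $368,000

Total billable hours = 6,378.
Pro-rata shares before constraints: Tam 1,095,912.54; Delacroix 510,392.35; Sato 1,298,638.48; Marchetti 897,956.63.
Held at cap: Tam ($767,000), Marchetti ($368,000); residual $2,667,900 reallocated over remaining billable hours 3,034.
Redistributed shares: Delacroix 752,710.09 → $752,710; Sato 1,915,189.91 → $1,915,190.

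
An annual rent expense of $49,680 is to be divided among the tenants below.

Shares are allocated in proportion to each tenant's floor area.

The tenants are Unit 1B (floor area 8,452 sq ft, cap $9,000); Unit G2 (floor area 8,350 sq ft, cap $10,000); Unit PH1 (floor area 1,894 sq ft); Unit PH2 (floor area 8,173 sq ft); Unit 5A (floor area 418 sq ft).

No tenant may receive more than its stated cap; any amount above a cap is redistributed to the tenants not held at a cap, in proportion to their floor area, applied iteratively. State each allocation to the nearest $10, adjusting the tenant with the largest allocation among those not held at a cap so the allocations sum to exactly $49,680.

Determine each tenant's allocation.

Unit 1B: $9,000; Unit G2: $10,000; Unit PH1: $5,540; Unit PH2: $23,920; Unit 5A: $1,220

Total floor area = 27,287.
Unconstrained shares: Unit 1B 15,388.11; Unit G2 15,202.40; Unit PH1 3,448.31; Unit PH2 14,880.15; Unit 5A 761.03.
Cap binds for Unit 1B ($9,000), Unit G2 ($10,000); balance $30,680 reallocated over remaining floor area 10,485.
Redistributed shares: Unit PH1 5,542.00 → $5,540; Unit PH2 23,914.89 → $23,910; Unit 5A 1,223.10 → $1,220.
Rounding difference +$10 applied to Unit PH2 → $23,920.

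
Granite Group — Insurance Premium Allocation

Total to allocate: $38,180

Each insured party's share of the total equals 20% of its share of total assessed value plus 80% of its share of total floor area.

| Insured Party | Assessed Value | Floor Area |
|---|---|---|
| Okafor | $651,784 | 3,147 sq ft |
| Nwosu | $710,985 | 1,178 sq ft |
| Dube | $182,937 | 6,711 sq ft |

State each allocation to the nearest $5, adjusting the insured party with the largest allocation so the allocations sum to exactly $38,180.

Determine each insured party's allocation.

Okafor: $11,930; Nwosu: $6,775; Dube: $19,475

Totals — assessed value 1,545,706, floor area 11,036.
Blended shares (20% assessed value + 80% floor area): Okafor 0.3125; Nwosu 0.1774; Dube 0.5102.
Pro-rata amounts: Okafor 11,929.76; Nwosu 6,772.68; Dube 19,477.56.
After rounding ($5): Okafor $11,930; Nwosu $6,775; Dube $19,480. Sum = $38,185.
Difference $38,180 − $38,185 = −$5 applied to largest allocation (Dube): Dube becomes $19,475.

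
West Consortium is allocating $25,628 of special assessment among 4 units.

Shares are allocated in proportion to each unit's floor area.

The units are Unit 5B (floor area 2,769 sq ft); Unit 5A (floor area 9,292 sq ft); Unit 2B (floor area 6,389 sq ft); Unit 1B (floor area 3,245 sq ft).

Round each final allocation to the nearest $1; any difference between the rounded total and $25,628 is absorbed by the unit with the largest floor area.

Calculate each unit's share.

Total floor area = 2,769 + 9,292 + 6,389 + 3,245 = 21,695.
Pro-rata amounts: Unit 5B 3,270.98; Unit 5A 10,976.51; Unit 2B 7,547.24; Unit 1B 3,833.27.
Rounded to nearest $1: Unit 5B $3,271; Unit 5A $10,977; Unit 2B $7,547; Unit 1B $3,833. Sum = $25,628.
Rounded total matches; no reconciliation needed.

Unit 5B: $3,271 · Unit 5A: $10,977 · Unit 2B: $7,547 · Unit 1B: $3,833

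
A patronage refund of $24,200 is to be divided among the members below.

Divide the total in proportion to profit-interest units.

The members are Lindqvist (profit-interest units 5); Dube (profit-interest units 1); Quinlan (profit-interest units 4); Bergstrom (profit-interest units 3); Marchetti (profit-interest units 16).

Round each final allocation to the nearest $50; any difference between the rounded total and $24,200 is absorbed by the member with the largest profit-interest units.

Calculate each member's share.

Lindqvist: $4,150; Dube: $850; Quinlan: $3,350; Bergstrom: $2,500; Marchetti: $13,350

Combined profit-interest units = 5 + 1 + 4 + 3 + 16 = 29.
Unrounded shares: Lindqvist 4,172.41; Dube 834.48; Quinlan 3,337.93; Bergstrom 2,503.45; Marchetti 13,351.72.
Rounded to nearest $50: Lindqvist $4,150; Dube $850; Quinlan $3,350; Bergstrom $2,500; Marchetti $13,350. Sum = $24,200.
Sum already equals the total — no adjustment.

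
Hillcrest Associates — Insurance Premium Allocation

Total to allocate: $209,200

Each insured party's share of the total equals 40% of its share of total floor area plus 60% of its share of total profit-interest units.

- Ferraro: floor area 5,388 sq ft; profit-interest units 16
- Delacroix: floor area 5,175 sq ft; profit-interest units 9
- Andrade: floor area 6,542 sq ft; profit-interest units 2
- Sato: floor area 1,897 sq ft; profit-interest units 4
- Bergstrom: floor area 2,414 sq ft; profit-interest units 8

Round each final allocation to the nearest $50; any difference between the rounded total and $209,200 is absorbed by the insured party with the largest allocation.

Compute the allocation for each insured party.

Ferraro: $72,500 · Delacroix: $49,200 · Andrade: $32,000 · Sato: $20,300 · Bergstrom: $35,200

Floor area total 21,416; profit-interest units total 39.
Combined weights (40% floor area + 60% profit-interest units): Ferraro 0.3468; Delacroix 0.2351; Andrade 0.1530; Sato 0.0970; Bergstrom 0.1682.
Pro-rata amounts: Ferraro 72,548.23; Delacroix 49,186.74; Andrade 31,998.87; Sato 20,286.11; Bergstrom 35,180.06.
At nearest $50: Ferraro $72,550; Delacroix $49,200; Andrade $32,000; Sato $20,300; Bergstrom $35,200. Sum = $209,250.
Difference $209,200 − $209,250 = −$50 applied to largest allocation (Ferraro): Ferraro becomes $72,500.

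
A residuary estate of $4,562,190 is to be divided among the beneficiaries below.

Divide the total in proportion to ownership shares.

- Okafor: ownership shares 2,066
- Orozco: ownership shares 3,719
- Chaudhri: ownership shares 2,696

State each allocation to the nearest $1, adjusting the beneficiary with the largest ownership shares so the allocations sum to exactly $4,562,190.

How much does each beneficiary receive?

Okafor: $1,111,365 | Orozco: $2,000,564 | Chaudhri: $1,450,261

Sum of ownership shares: 2,066 + 3,719 + 2,696 = 8,481.
Raw shares: Okafor 1,111,364.76; Orozco 2,000,564.16; Chaudhri 1,450,261.08.
At nearest $1: Okafor $1,111,365; Orozco $2,000,564; Chaudhri $1,450,261. Sum = $4,562,190.
No rounding difference to absorb.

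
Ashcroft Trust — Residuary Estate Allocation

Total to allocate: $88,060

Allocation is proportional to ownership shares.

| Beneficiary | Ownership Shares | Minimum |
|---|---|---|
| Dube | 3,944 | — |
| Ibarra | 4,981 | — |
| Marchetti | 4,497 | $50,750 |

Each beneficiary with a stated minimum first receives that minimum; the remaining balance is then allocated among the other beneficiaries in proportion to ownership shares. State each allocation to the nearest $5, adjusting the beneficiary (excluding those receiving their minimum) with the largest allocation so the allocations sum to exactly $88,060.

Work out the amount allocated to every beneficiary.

Minimums first: Marchetti $50,750. Residual $37,310.
Residual split over remaining ownership shares 8,925: Dube 16,487.47 → $16,485; Ibarra 20,822.53 → $20,825.

Dube: $16,485 · Ibarra: $20,825 · Marchetti: $50,750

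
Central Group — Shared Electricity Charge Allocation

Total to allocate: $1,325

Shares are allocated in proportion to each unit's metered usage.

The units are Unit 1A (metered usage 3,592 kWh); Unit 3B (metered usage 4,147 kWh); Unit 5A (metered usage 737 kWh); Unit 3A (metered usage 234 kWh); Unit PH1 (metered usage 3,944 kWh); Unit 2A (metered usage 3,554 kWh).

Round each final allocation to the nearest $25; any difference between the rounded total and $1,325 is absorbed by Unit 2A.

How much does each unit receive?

Total metered usage = 16,208.
Raw shares: Unit 1A 3,592/16,208 × $1,325 = 293.65; Unit 3B 4,147/16,208 × $1,325 = 339.02; Unit 5A 737/16,208 × $1,325 = 60.25; Unit 3A 234/16,208 × $1,325 = 19.13; Unit PH1 3,944/16,208 × $1,325 = 322.42; Unit 2A 3,554/16,208 × $1,325 = 290.54.
Rounded to nearest $25: Unit 1A $300; Unit 3B $350; Unit 5A $50; Unit 3A $25; Unit PH1 $325; Unit 2A $300. Sum = $1,350.
Difference $1,325 − $1,350 = −$25 applied to Unit 2A: Unit 2A becomes $275.

Unit 1A: $300 | Unit 3B: $350 | Unit 5A: $50 | Unit 3A: $25 | Unit PH1: $325 | Unit 2A: $275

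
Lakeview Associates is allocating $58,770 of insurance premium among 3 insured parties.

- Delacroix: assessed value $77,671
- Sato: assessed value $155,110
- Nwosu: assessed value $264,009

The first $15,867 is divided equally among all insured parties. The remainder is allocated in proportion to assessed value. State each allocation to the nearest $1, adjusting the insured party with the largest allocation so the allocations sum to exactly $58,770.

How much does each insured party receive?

Equal tier: $15,867 ÷ 3 = $5,289 apiece.
Remainder $42,903 by assessed value (total 496,790): Delacroix 6,707.70 → $6,708; Sato 13,395.37 → $13,395; Nwosu 22,799.93 → $22,800.
Totals: Delacroix $5,289 + $6,708 = $11,997; Sato $5,289 + $13,395 = $18,684; Nwosu $5,289 + $22,800 = $28,089.

Delacroix: $11,997 · Sato: $18,684 · Nwosu: $28,089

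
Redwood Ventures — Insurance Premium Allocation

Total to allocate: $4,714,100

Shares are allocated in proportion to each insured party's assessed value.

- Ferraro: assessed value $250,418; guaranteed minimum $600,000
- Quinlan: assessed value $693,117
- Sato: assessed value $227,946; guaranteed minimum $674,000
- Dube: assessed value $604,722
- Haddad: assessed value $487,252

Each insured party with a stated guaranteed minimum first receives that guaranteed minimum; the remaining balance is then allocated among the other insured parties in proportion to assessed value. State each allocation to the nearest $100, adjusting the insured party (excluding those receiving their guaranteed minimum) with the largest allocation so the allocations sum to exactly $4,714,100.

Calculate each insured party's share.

Minimums first: Ferraro $600,000; Sato $674,000. Residual $3,440,100.
Residual split over remaining assessed value 1,785,091: Quinlan 1,335,725.63 → $1,335,700; Dube 1,165,377.09 → $1,165,400; Haddad 938,997.29 → $939,000.

Ferraro: $600,000 · Quinlan: $1,335,700 · Sato: $674,000 · Dube: $1,165,400 · Haddad: $939,000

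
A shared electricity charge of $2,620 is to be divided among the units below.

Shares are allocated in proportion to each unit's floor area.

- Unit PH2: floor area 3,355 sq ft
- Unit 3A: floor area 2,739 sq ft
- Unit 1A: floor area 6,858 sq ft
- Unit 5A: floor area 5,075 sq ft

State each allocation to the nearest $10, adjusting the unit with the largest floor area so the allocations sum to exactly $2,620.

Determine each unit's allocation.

Combined floor area = 3,355 + 2,739 + 6,858 + 5,075 = 18,027.
Proportional shares: Unit PH2 487.61; Unit 3A 398.08; Unit 1A 996.72; Unit 5A 737.59.
After rounding ($10): Unit PH2 $490; Unit 3A $400; Unit 1A $1,000; Unit 5A $740. Sum = $2,630.
Difference $2,620 − $2,630 = −$10 applied to largest floor area (Unit 1A): Unit 1A becomes $990.

Unit PH2: $490 | Unit 3A: $400 | Unit 1A: $990 | Unit 5A: $740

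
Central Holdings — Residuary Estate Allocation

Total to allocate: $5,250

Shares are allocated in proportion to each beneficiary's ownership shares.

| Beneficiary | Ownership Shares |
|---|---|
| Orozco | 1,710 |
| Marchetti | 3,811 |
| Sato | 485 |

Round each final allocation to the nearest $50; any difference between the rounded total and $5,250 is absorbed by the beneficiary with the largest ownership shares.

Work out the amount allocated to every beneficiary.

Orozco: $1,500; Marchetti: $3,350; Sato: $400

Combined ownership shares = 1,710 + 3,811 + 485 = 6,006.
Unrounded shares: Orozco 1,494.76; Marchetti 3,331.29; Sato 423.95.
Rounded to nearest $50: Orozco $1,500; Marchetti $3,350; Sato $400. Sum = $5,250.
Sum already equals the total — no adjustment.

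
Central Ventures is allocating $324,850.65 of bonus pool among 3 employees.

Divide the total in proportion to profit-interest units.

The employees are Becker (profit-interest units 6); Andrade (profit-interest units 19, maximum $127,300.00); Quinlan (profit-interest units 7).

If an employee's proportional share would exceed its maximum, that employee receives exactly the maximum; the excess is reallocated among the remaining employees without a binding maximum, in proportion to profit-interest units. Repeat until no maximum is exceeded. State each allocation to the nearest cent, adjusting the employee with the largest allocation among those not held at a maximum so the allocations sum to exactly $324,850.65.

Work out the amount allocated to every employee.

Combined profit-interest units = 32.
Unconstrained shares: Becker 60,909.4969; Andrade 192,880.0734; Quinlan 71,061.0797.
Cap binds for Andrade ($127,300.00); balance $197,550.65 reallocated over remaining profit-interest units 13.
Redistributed shares: Becker 91,177.2231 → $91,177.22; Quinlan 106,373.4269 → $106,373.43.

Becker: $91,177.22 · Andrade: $127,300.00 · Quinlan: $106,373.43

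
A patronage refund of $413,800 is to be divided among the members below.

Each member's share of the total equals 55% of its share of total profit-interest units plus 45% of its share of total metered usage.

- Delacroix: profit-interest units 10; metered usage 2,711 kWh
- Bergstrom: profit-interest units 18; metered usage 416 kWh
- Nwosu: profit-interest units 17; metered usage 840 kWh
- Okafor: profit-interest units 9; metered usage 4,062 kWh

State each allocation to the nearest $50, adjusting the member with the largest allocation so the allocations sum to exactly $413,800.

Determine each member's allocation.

Profit-interest units total 54; metered usage total 8,029.
Combined weights (55% profit-interest units + 45% metered usage): Delacroix 0.2538; Bergstrom 0.2066; Nwosu 0.2202; Okafor 0.3193.
Pro-rata amounts: Delacroix 105,020.29; Bergstrom 85,511.28; Nwosu 91,130.13; Okafor 132,138.30.
After rounding ($50): Delacroix $105,000; Bergstrom $85,500; Nwosu $91,150; Okafor $132,150. Sum = $413,800.
Sum already equals the total — no adjustment.

Delacroix: $105,000 · Bergstrom: $85,500 · Nwosu: $91,150 · Okafor: $132,150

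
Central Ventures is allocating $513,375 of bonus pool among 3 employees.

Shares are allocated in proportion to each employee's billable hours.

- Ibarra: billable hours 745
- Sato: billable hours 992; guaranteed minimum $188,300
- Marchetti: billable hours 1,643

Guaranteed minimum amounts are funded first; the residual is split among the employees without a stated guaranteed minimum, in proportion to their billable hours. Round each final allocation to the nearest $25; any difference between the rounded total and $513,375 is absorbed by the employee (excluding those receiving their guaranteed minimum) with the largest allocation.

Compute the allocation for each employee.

Ibarra: $101,425 | Sato: $188,300 | Marchetti: $223,650

Minimums first: Sato $188,300. Balance $325,075.
Balance split over remaining billable hours 2,388: Ibarra 101,415.78 → $101,425; Marchetti 223,659.22 → $223,650.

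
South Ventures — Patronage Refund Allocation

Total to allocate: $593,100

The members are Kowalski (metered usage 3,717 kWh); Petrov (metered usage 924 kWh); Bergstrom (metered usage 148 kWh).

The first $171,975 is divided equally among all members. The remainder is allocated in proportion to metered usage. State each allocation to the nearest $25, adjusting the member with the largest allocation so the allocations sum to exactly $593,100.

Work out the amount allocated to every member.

Kowalski: $384,175 | Petrov: $138,575 | Bergstrom: $70,350

$171,975 shared equally gives $57,325 per member.
Remainder $421,125 by metered usage (total 4,789): Kowalski 326,857.72 → $326,850; Petrov 81,252.77 → $81,250; Bergstrom 13,014.51 → $13,025.
Totals: Kowalski $57,325 + $326,850 = $384,175; Petrov $57,325 + $81,250 = $138,575; Bergstrom $57,325 + $13,025 = $70,350.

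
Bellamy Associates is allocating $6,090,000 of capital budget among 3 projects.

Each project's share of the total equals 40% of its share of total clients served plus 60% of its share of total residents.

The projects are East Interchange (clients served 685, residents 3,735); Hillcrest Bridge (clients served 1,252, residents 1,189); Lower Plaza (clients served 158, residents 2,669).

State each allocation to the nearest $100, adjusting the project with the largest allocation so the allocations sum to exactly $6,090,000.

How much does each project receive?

Clients served total 2,095; residents total 7,593.
Blended shares (40% clients served + 60% residents): East Interchange 0.4259; Hillcrest Bridge 0.3330; Lower Plaza 0.2411.
Proportional shares: East Interchange 2,593,900.61; Hillcrest Bridge 2,027,971.85; Lower Plaza 1,468,127.54.
Rounded to nearest $100: East Interchange $2,593,900; Hillcrest Bridge $2,028,000; Lower Plaza $1,468,100. Sum = $6,090,000.
Rounded total matches; no reconciliation needed.

East Interchange: $2,593,900 | Hillcrest Bridge: $2,028,000 | Lower Plaza: $1,468,100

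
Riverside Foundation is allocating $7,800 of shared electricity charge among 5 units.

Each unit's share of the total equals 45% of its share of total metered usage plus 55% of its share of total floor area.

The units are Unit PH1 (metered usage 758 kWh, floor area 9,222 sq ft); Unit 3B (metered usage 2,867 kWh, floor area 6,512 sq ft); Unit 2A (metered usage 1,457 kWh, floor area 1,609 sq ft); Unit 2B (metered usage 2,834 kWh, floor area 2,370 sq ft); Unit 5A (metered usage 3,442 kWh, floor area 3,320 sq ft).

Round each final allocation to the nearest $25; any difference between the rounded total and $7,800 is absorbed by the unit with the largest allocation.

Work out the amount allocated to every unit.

Metered usage total 11,358; floor area total 23,033.
Blended shares (45% metered usage + 55% floor area): Unit PH1 0.2502; Unit 3B 0.2691; Unit 2A 0.0961; Unit 2B 0.1689; Unit 5A 0.2156.
Unrounded shares: Unit PH1 1,951.89; Unit 3B 2,098.89; Unit 2A 749.94; Unit 2B 1,317.22; Unit 5A 1,682.06.
At nearest $25: Unit PH1 $1,950; Unit 3B $2,100; Unit 2A $750; Unit 2B $1,325; Unit 5A $1,675. Sum = $7,800.
Rounded total matches; no reconciliation needed.

Unit PH1: $1,950 · Unit 3B: $2,100 · Unit 2A: $750 · Unit 2B: $1,325 · Unit 5A: $1,675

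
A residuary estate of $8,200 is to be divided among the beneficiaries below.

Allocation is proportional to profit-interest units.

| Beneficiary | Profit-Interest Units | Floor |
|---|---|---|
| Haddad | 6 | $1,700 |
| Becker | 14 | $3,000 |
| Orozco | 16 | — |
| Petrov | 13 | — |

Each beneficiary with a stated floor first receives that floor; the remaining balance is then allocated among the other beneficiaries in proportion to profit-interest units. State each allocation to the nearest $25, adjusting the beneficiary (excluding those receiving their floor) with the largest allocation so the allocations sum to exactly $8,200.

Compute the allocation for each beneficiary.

Haddad: $1,700 | Becker: $3,000 | Orozco: $1,925 | Petrov: $1,575

Guaranteed amounts: Haddad $1,700; Becker $3,000. Balance $3,500.
Balance split over remaining profit-interest units 29: Orozco 1,931.03 → $1,925; Petrov 1,568.97 → $1,575.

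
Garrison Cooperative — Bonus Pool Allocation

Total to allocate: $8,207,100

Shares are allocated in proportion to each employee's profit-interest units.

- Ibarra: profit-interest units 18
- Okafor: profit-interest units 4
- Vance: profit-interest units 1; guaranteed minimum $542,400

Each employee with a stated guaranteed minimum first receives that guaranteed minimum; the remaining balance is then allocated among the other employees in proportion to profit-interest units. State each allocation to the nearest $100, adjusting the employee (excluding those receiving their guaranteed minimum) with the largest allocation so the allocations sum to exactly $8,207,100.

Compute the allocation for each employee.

Ibarra: $6,271,100; Okafor: $1,393,600; Vance: $542,400

Fund the minimums — Vance $542,400. Residual $7,664,700.
Residual split over remaining profit-interest units 22: Ibarra 6,271,118.18 → $6,271,100; Okafor 1,393,581.82 → $1,393,600.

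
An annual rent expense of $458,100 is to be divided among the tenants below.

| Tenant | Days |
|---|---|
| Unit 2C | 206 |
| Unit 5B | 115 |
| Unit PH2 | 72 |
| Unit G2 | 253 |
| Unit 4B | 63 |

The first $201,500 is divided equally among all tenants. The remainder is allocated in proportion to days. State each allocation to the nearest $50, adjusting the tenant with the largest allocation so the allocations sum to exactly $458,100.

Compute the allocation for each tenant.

Unit 2C: $114,850; Unit 5B: $81,900; Unit PH2: $66,350; Unit G2: $131,900; Unit 4B: $63,100

Equal tier: $201,500 ÷ 5 = $40,300 apiece.
Remainder $256,600 by days (total 709): Unit 2C 74,555.15 → $74,550; Unit 5B 41,620.59 → $41,600; Unit PH2 26,058.11 → $26,050; Unit G2 91,565.30 → $91,550; Unit 4B 22,800.85 → $22,800.
Rounding difference +$50 on remainder applied to Unit G2.
Totals: Unit 2C $40,300 + $74,550 = $114,850; Unit 5B $40,300 + $41,600 = $81,900; Unit PH2 $40,300 + $26,050 = $66,350; Unit G2 $40,300 + $91,600 = $131,900; Unit 4B $40,300 + $22,800 = $63,100.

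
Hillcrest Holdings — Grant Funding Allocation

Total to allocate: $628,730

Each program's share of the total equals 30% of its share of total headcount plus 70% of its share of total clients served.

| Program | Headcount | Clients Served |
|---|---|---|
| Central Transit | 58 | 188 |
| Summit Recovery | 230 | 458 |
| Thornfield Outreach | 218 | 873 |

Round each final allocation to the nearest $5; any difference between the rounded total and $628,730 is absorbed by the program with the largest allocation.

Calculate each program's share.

Central Transit: $76,090; Summit Recovery: $218,435; Thornfield Outreach: $334,205

Headcount total 506; clients served total 1,519.
Composite weights (30% headcount + 70% clients served): Central Transit 0.1210; Summit Recovery 0.3474; Thornfield Outreach 0.5316.
Unrounded shares: Central Transit 76,090.98; Summit Recovery 218,435.60; Thornfield Outreach 334,203.42.
At nearest $5: Central Transit $76,090; Summit Recovery $218,435; Thornfield Outreach $334,205. Sum = $628,730.
No rounding difference to absorb.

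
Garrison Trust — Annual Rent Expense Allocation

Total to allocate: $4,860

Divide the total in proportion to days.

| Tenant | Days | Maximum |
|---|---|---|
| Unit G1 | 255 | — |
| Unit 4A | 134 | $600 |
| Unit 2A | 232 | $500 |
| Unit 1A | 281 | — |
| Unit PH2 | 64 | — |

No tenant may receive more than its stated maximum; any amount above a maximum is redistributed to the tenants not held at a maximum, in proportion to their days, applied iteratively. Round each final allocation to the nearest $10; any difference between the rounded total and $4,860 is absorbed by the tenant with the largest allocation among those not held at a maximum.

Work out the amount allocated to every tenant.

Total days = 966.
Unconstrained shares: Unit G1 1,282.92; Unit 4A 674.16; Unit 2A 1,167.20; Unit 1A 1,413.73; Unit PH2 321.99.
Held at cap: Unit 4A ($600), Unit 2A ($500); balance $3,760 reallocated over remaining days 600.
Redistributed shares: Unit G1 1,598.00 → $1,600; Unit 1A 1,760.93 → $1,760; Unit PH2 401.07 → $400.

Unit G1: $1,600 | Unit 4A: $600 | Unit 2A: $500 | Unit 1A: $1,760 | Unit PH2: $400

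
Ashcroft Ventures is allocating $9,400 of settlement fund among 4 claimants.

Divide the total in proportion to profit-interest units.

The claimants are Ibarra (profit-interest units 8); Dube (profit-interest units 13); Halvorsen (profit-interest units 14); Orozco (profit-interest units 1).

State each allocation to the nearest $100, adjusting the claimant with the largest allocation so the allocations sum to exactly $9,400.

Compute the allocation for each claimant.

Sum of profit-interest units: 36.
Pro-rata amounts: Ibarra 8/36 × $9,400 = 2,088.89; Dube 13/36 × $9,400 = 3,394.44; Halvorsen 14/36 × $9,400 = 3,655.56; Orozco 1/36 × $9,400 = 261.11.
At nearest $100: Ibarra $2,100; Dube $3,400; Halvorsen $3,700; Orozco $300. Sum = $9,500.
Difference $9,400 − $9,500 = −$100 applied to largest allocation (Halvorsen): Halvorsen becomes $3,600.

Ibarra: $2,100; Dube: $3,400; Halvorsen: $3,600; Orozco: $300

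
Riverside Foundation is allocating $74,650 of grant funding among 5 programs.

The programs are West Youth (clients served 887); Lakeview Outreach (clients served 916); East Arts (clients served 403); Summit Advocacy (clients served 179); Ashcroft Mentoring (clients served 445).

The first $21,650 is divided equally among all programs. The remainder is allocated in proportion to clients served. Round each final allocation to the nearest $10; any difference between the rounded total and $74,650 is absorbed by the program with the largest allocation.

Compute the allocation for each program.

$21,650 shared equally gives $4,330 per program.
Remainder $53,000 by clients served (total 2,830): West Youth 16,611.66 → $16,610; Lakeview Outreach 17,154.77 → $17,150; East Arts 7,547.35 → $7,550; Summit Advocacy 3,352.30 → $3,350; Ashcroft Mentoring 8,333.92 → $8,330.
Rounding difference +$10 on remainder applied to Lakeview Outreach.
Totals: West Youth $4,330 + $16,610 = $20,940; Lakeview Outreach $4,330 + $17,160 = $21,490; East Arts $4,330 + $7,550 = $11,880; Summit Advocacy $4,330 + $3,350 = $7,680; Ashcroft Mentoring $4,330 + $8,330 = $12,660.

West Youth: $20,940; Lakeview Outreach: $21,490; East Arts: $11,880; Summit Advocacy: $7,680; Ashcroft Mentoring: $12,660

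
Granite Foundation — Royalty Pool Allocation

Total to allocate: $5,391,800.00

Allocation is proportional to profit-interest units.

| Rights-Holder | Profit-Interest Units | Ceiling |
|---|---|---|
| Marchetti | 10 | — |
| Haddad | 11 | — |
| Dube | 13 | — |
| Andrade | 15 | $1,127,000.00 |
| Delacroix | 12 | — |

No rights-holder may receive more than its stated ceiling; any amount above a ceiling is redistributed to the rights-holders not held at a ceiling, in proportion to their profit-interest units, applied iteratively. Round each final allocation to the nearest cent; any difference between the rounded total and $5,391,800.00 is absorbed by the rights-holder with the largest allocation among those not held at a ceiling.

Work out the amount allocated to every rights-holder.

Total profit-interest units = 61.
Proportional shares (ignoring caps): Marchetti 883,901.6393; Haddad 972,291.8033; Dube 1,149,072.1311; Andrade 1,325,852.4590; Delacroix 1,060,681.9672.
Cap binds for Andrade ($1,127,000.00); balance $4,264,800.00 reallocated over remaining profit-interest units 46.
Shares after redistribution: Marchetti 927,130.4348 → $927,130.43; Haddad 1,019,843.4783 → $1,019,843.48; Dube 1,205,269.5652 → $1,205,269.57; Delacroix 1,112,556.5217 → $1,112,556.52.

Marchetti: $927,130.43 · Haddad: $1,019,843.48 · Dube: $1,205,269.57 · Andrade: $1,127,000.00 · Delacroix: $1,112,556.52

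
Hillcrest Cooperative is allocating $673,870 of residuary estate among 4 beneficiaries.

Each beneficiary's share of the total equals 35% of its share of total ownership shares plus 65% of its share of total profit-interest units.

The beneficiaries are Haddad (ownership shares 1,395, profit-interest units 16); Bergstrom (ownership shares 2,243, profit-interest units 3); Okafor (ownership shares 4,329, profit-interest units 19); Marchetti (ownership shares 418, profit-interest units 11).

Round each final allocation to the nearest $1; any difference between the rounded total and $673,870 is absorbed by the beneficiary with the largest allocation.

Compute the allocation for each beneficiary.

Ownership shares total 8,385; profit-interest units total 49.
Combined weights (35% ownership shares + 65% profit-interest units): Haddad 0.2705; Bergstrom 0.1334; Okafor 0.4327; Marchetti 0.1634.
Unrounded shares: Haddad 182,264.23; Bergstrom 89,908.71; Okafor 291,609.49; Marchetti 110,087.58.
After rounding ($1): Haddad $182,264; Bergstrom $89,909; Okafor $291,609; Marchetti $110,088. Sum = $673,870.
No rounding difference to absorb.

Haddad: $182,264 | Bergstrom: $89,909 | Okafor: $291,609 | Marchetti: $110,088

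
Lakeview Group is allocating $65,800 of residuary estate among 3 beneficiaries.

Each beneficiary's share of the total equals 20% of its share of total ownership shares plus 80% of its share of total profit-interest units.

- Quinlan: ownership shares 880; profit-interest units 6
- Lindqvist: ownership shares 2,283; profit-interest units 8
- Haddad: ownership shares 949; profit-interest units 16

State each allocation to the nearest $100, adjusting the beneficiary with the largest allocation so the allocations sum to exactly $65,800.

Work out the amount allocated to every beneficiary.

Totals — ownership shares 4,112, profit-interest units 30.
Composite weights (20% ownership shares + 80% profit-interest units): Quinlan 0.2028; Lindqvist 0.3244; Haddad 0.4728.
Raw shares: Quinlan 13,344.34; Lindqvist 21,343.82; Haddad 31,111.84.
After rounding ($100): Quinlan $13,300; Lindqvist $21,300; Haddad $31,100. Sum = $65,700.
Difference $65,800 − $65,700 = +$100 applied to largest allocation (Haddad): Haddad becomes $31,200.

Quinlan: $13,300 · Lindqvist: $21,300 · Haddad: $31,200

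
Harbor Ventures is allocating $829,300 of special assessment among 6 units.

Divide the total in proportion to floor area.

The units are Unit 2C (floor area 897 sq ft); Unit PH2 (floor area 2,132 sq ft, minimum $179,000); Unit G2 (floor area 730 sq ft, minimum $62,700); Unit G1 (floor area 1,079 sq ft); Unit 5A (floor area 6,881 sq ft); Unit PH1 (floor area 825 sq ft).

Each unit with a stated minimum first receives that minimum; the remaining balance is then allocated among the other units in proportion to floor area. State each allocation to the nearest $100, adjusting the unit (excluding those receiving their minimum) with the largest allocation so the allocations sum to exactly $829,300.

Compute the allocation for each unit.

Unit 2C: $54,400; Unit PH2: $179,000; Unit G2: $62,700; Unit G1: $65,500; Unit 5A: $417,600; Unit PH1: $50,100

Fund the minimums — Unit PH2 $179,000; Unit G2 $62,700. Residual $587,600.
Residual split over remaining floor area 9,682: Unit 2C 54,438.88 → $54,400; Unit G1 65,484.45 → $65,500; Unit 5A 417,607.48 → $417,600; Unit PH1 50,069.20 → $50,100.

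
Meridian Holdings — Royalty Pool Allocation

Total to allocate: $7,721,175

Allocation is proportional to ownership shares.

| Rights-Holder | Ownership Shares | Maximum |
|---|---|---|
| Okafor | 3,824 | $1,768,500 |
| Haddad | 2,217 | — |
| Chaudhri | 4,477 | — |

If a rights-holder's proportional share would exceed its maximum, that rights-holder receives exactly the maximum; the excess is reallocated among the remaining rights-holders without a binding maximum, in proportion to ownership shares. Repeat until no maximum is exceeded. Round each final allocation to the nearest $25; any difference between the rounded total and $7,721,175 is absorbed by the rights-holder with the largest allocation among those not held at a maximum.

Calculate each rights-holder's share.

Sum of ownership shares: 10,518.
Pro-rata shares before constraints: Okafor 2,807,166.12; Haddad 1,627,480.98; Chaudhri 3,286,527.90.
Capped: Okafor ($1,768,500); remaining pool $5,952,675 reallocated over remaining ownership shares 6,694.
Shares after redistribution: Haddad 1,971,479.01 → $1,971,475; Chaudhri 3,981,195.99 → $3,981,200.

Okafor: $1,768,500; Haddad: $1,971,475; Chaudhri: $3,981,200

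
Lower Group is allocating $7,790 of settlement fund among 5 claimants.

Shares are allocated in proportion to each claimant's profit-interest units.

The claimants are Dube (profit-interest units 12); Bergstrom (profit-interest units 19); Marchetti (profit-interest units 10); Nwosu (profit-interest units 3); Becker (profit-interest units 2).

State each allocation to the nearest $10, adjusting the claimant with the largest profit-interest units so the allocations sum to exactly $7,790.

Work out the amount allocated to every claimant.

Dube: $2,030 · Bergstrom: $3,220 · Marchetti: $1,690 · Nwosu: $510 · Becker: $340

Combined profit-interest units = 12 + 19 + 10 + 3 + 2 = 46.
Pro-rata amounts: Dube 2,032.17; Bergstrom 3,217.61; Marchetti 1,693.48; Nwosu 508.04; Becker 338.70.
After rounding ($10): Dube $2,030; Bergstrom $3,220; Marchetti $1,690; Nwosu $510; Becker $340. Sum = $7,790.
Rounded total matches; no reconciliation needed.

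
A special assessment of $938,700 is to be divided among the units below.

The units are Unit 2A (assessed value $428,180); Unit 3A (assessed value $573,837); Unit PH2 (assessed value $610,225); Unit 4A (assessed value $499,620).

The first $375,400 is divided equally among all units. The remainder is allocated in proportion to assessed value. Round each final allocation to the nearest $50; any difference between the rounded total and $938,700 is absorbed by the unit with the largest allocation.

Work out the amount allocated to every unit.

Unit 2A: $208,050 | Unit 3A: $246,900 | Unit PH2: $256,650 | Unit 4A: $227,100

First tranche $375,400 split equally: $93,850 each.
Remainder $563,300 by assessed value (total 2,111,862): Unit 2A 114,209.07 → $114,200; Unit 3A 153,060.37 → $153,050; Unit PH2 162,766.20 → $162,750; Unit 4A 133,264.36 → $133,250.
Rounding difference +$50 on remainder applied to Unit PH2.
Totals: Unit 2A $93,850 + $114,200 = $208,050; Unit 3A $93,850 + $153,050 = $246,900; Unit PH2 $93,850 + $162,800 = $256,650; Unit 4A $93,850 + $133,250 = $227,100.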